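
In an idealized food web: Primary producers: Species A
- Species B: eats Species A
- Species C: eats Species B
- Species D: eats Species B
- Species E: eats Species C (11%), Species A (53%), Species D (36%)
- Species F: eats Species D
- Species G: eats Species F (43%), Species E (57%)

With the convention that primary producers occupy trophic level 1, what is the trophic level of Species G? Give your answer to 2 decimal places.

Species B: 1 + 1 = 2
Species C: 1 + 2 = 3
Species D: 1 + 2 = 3
Species E: 1 + (0.11×3 + 0.53×1 + 0.36×3) = 2.94
Species F: 1 + 3 = 4
Species G: 1 + (0.43×4 + 0.57×2.94) = 4.3958

4.40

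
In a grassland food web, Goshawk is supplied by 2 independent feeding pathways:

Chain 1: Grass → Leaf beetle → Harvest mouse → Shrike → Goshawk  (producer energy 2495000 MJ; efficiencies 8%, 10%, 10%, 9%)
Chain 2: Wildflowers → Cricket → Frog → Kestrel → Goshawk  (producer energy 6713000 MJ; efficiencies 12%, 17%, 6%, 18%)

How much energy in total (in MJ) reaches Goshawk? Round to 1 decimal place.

Chain 1: 2495000 × 0.08 × 0.1 × 0.1 × 0.09 = 179.64 MJ
Chain 2: 6713000 × 0.12 × 0.17 × 0.06 × 0.18 = 1479.00816 MJ
Total at Goshawk: 179.64 + 1479.00816 = 1658.64816 MJ

1658.6 MJ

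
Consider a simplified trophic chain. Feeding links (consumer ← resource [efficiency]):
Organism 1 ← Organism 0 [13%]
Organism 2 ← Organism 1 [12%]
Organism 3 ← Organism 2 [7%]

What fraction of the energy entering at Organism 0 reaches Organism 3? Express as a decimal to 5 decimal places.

Product of link efficiencies: 0.13 × 0.12 × 0.07 = 0.001092

0.00109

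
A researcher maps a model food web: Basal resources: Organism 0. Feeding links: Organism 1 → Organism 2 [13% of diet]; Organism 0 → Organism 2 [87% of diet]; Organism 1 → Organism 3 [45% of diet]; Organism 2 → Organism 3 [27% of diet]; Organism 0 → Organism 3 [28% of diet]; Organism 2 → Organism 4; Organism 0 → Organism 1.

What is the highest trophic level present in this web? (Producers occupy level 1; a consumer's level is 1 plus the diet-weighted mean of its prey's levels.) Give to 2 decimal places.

3.13

Organism 1: 1 + 1 = 2
Organism 2: 1 + (0.13×2 + 0.87×1) = 2.13
Organism 3: 1 + (0.28×1 + 0.27×2.13 + 0.45×2) = 2.7551
Organism 4: 1 + 2.13 = 3.13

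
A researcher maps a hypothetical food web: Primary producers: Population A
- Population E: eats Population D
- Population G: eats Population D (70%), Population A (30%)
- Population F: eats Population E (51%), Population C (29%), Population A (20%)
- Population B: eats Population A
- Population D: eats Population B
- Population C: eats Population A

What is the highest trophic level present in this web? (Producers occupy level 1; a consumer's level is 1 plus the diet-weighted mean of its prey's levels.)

Population B: 1 + 1 = 2
Population C: 1 + 1 = 2
Population D: 1 + 2 = 3
Population E: 1 + 3 = 4
Population F: 1 + (0.51×4 + 0.29×2 + 0.2×1) = 3.82
Population G: 1 + (0.7×3 + 0.3×1) = 3.4

4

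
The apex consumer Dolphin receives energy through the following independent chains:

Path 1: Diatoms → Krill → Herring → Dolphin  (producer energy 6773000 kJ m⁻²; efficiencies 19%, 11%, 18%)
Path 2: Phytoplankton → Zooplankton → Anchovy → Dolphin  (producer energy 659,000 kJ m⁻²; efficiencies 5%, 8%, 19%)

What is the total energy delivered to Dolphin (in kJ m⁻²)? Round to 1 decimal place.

Path 1: 6773000 × 0.19 × 0.11 × 0.18 = 25480.026 kJ m⁻²
Path 2: 659000 × 0.05 × 0.08 × 0.19 = 500.84 kJ m⁻²
Total at Dolphin: 25480.026 + 500.84 = 25980.866 kJ m⁻²

25980.9 kJ m⁻²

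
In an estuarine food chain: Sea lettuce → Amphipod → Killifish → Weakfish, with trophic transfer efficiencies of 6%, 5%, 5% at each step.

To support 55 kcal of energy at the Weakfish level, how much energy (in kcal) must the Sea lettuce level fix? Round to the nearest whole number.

366667 kcal

Cumulative transfer efficiency: 0.06 × 0.05 × 0.05 = 0.00015
Sea lettuce energy = 55 / 0.00015 = 366667 kcal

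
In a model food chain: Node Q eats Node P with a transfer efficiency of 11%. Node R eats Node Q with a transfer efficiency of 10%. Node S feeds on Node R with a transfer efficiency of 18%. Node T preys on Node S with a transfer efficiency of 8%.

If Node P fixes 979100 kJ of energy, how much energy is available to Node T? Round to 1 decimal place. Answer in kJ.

155.1 kJ

Node Q: 979100 × 0.11 = 107701 kJ
Node R: 107701 × 0.1 = 10770.1 kJ
Node S: 10770.1 × 0.18 = 1938.618 kJ
Node T: 1938.618 × 0.08 = 155.08944 kJ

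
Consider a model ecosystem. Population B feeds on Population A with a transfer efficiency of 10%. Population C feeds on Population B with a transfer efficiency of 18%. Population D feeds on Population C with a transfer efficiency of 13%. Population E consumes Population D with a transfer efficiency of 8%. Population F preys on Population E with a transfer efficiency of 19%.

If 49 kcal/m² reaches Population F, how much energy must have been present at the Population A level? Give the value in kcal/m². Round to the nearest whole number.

1377643 kcal/m²

Cumulative transfer efficiency: 0.1 × 0.18 × 0.13 × 0.08 × 0.19 = 0.000035568
Population A energy = 49 / 0.000035568 = 1377643 kcal/m²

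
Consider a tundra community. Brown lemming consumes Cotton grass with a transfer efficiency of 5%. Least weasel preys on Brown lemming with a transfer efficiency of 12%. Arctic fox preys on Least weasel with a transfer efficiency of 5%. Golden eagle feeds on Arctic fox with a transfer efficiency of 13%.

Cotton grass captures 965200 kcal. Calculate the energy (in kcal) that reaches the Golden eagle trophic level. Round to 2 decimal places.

Brown lemming: 965200 × 0.05 = 48260 kcal
Least weasel: 48260 × 0.12 = 5791.2 kcal
Arctic fox: 5791.2 × 0.05 = 289.56 kcal
Golden eagle: 289.56 × 0.13 = 37.6428 kcal

37.64 kcal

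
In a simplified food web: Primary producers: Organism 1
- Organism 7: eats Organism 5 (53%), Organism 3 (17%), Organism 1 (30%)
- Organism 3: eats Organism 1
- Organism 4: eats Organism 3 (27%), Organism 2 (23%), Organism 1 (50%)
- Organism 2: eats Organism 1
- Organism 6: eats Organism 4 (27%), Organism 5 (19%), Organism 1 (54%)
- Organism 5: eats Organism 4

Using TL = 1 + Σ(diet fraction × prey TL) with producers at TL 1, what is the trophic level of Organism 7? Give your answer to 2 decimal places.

Organism 2: 1 + 1 = 2
Organism 3: 1 + 1 = 2
Organism 4: 1 + (0.27×2 + 0.23×2 + 0.5×1) = 2.5
Organism 5: 1 + 2.5 = 3.5
Organism 6: 1 + (0.27×2.5 + 0.19×3.5 + 0.54×1) = 2.88
Organism 7: 1 + (0.53×3.5 + 0.17×2 + 0.3×1) = 3.495

3.50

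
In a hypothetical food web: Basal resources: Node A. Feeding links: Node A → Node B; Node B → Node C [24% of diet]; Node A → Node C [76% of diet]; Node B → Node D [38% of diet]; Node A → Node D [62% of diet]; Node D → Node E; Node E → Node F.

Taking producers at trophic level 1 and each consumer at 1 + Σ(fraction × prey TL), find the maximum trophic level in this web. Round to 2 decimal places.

4.38

Node B: 1 + 1 = 2
Node C: 1 + (0.24×2 + 0.76×1) = 2.24
Node D: 1 + (0.38×2 + 0.62×1) = 2.38
Node E: 1 + 2.38 = 3.38
Node F: 1 + 3.38 = 4.38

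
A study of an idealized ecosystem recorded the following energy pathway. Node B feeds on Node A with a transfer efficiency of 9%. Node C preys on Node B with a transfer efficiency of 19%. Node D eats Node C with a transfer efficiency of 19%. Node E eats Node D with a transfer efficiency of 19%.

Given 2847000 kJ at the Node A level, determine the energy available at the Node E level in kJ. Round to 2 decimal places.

Node B: 2847000 × 0.09 = 256230 kJ
Node C: 256230 × 0.19 = 48683.7 kJ
Node D: 48683.7 × 0.19 = 9249.903 kJ
Node E: 9249.903 × 0.19 = 1757.48157 kJ

1757.48 kJ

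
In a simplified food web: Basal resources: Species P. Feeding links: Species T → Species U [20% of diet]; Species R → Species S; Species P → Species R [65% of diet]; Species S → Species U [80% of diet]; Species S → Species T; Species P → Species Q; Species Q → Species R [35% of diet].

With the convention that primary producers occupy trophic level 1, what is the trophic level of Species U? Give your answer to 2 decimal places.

Species Q: 1 + 1 = 2
Species R: 1 + (0.35×2 + 0.65×1) = 2.35
Species S: 1 + 2.35 = 3.35
Species T: 1 + 3.35 = 4.35
Species U: 1 + (0.8×3.35 + 0.2×4.35) = 4.55

4.55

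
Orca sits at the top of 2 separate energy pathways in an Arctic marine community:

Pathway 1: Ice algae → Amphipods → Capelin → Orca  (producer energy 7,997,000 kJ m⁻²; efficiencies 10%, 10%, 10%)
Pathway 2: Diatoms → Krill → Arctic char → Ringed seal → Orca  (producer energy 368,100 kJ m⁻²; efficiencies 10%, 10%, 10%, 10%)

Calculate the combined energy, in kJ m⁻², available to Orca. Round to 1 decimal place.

Pathway 1: 7997000 × 0.1 × 0.1 × 0.1 = 7997 kJ m⁻²
Pathway 2: 368100 × 0.1 × 0.1 × 0.1 × 0.1 = 36.81 kJ m⁻²
Total at Orca: 7997 + 36.81 = 8033.81 kJ m⁻²

8033.8 kJ m⁻²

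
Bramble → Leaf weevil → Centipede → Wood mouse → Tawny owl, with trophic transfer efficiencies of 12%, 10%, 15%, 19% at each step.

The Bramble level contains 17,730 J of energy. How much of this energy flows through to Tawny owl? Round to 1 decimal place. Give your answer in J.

Leaf weevil: 17730 × 0.12 = 2127.6 J
Centipede: 2127.6 × 0.1 = 212.76 J
Wood mouse: 212.76 × 0.15 = 31.914 J
Tawny owl: 31.914 × 0.19 = 6.06366 J

6.1 J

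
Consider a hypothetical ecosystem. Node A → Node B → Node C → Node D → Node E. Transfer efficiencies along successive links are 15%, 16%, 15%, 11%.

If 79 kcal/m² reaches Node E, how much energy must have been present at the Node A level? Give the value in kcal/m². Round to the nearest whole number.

199495 kcal/m²

Cumulative transfer efficiency: 0.15 × 0.16 × 0.15 × 0.11 = 0.000396
Node A energy = 79 / 0.000396 = 199495 kcal/m²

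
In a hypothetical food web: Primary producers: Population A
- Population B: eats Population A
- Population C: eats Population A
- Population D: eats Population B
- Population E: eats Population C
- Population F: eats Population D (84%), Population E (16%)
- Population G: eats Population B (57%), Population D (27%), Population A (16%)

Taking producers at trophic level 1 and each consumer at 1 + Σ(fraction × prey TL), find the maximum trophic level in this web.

Population B: 1 + 1 = 2
Population C: 1 + 1 = 2
Population D: 1 + 2 = 3
Population E: 1 + 2 = 3
Population F: 1 + (0.84×3 + 0.16×3) = 4
Population G: 1 + (0.57×2 + 0.27×3 + 0.16×1) = 3.11

4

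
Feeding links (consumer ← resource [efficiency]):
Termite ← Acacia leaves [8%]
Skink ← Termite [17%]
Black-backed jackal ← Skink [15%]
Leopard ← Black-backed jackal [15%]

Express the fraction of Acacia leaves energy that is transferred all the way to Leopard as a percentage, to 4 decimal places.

0.0306%

Product of link efficiencies: 0.08 × 0.17 × 0.15 × 0.15 = 0.000306
As a percentage: 0.000306 × 100 = 0.0306%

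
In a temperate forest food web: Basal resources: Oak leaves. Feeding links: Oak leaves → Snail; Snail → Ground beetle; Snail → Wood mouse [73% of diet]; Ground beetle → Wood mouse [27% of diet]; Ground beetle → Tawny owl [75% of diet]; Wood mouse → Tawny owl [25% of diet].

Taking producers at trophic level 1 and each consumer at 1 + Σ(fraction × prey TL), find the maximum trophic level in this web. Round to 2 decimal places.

4.07

Snail: 1 + 1 = 2
Ground beetle: 1 + 2 = 3
Wood mouse: 1 + (0.73×2 + 0.27×3) = 3.27
Tawny owl: 1 + (0.75×3 + 0.25×3.27) = 4.0675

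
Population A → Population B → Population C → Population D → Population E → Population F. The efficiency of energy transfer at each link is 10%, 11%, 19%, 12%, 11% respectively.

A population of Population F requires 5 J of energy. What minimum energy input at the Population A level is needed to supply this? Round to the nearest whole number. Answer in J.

181238 J

Cumulative transfer efficiency: 0.1 × 0.11 × 0.19 × 0.12 × 0.11 = 0.000027588
Population A energy = 5 / 0.000027588 = 181238 J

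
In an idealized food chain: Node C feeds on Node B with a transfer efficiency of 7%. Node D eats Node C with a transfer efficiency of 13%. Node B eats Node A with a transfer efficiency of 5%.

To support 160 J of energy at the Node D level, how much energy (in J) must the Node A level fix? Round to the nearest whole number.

Cumulative transfer efficiency: 0.05 × 0.07 × 0.13 = 0.000455
Node A energy = 160 / 0.000455 = 351648 J

351648 J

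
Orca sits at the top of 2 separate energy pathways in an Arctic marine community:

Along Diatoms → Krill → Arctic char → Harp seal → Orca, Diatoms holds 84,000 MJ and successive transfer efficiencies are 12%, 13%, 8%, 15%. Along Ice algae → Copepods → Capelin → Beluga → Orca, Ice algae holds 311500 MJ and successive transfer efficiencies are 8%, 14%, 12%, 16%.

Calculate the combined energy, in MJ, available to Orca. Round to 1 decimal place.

Via Diatoms: 84000 × 0.12 × 0.13 × 0.08 × 0.15 = 15.7248 MJ
Via Ice algae: 311500 × 0.08 × 0.14 × 0.12 × 0.16 = 66.98496 MJ
Total at Orca: 15.7248 + 66.98496 = 82.70976 MJ

82.7 MJ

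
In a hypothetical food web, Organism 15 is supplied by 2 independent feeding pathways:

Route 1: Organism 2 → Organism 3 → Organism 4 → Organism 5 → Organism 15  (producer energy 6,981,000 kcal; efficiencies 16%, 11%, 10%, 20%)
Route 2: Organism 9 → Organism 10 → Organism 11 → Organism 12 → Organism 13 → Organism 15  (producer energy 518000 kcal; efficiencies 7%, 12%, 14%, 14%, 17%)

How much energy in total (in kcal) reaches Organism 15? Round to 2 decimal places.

2471.81 kcal

Route 1: 6981000 × 0.16 × 0.11 × 0.1 × 0.2 = 2457.312 kcal
Route 2: 518000 × 0.07 × 0.12 × 0.14 × 0.14 × 0.17 = 14.4981984 kcal
Total at Organism 15: 2457.312 + 14.4981984 = 2471.8101984 kcal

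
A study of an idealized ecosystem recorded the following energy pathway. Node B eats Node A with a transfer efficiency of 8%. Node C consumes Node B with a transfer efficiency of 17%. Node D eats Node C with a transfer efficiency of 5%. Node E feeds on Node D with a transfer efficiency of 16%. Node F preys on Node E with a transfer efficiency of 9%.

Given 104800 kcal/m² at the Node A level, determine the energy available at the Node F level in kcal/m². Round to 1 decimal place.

Node B: 104800 × 0.08 = 8384 kcal/m²
Node C: 8384 × 0.17 = 1425.28 kcal/m²
Node D: 1425.28 × 0.05 = 71.264 kcal/m²
Node E: 71.264 × 0.16 = 11.40224 kcal/m²
Node F: 11.40224 × 0.09 = 1.0262016 kcal/m²

1.0 kcal/m²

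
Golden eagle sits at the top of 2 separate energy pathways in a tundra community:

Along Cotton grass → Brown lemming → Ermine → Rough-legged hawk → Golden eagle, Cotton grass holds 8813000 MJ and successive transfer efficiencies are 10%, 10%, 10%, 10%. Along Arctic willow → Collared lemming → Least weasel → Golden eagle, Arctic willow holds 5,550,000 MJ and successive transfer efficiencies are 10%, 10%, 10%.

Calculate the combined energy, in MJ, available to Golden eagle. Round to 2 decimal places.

Via Cotton grass: 8813000 × 0.1 × 0.1 × 0.1 × 0.1 = 881.3 MJ
Via Arctic willow: 5550000 × 0.1 × 0.1 × 0.1 = 5550 MJ
Total at Golden eagle: 881.3 + 5550 = 6431.3 MJ

6431.30 MJ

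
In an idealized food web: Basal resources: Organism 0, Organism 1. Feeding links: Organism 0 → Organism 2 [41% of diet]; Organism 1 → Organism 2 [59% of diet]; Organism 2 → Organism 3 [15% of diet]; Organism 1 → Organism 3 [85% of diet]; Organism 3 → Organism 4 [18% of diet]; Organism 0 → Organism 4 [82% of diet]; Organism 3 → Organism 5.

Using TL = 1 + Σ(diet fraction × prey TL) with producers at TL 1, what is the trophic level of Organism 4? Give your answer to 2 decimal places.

Organism 2: 1 + (0.41×1 + 0.59×1) = 2
Organism 3: 1 + (0.15×2 + 0.85×1) = 2.15
Organism 4: 1 + (0.18×2.15 + 0.82×1) = 2.207
Organism 5: 1 + 2.15 = 3.15

2.21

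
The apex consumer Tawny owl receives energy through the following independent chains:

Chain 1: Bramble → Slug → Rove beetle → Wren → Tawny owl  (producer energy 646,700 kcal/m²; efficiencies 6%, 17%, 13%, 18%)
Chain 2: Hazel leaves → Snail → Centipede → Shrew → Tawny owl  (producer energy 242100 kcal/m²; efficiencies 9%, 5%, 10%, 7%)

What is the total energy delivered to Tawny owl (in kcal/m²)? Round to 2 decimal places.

161.98 kcal/m²

Chain 1: 646700 × 0.06 × 0.17 × 0.13 × 0.18 = 154.354356 kcal/m²
Chain 2: 242100 × 0.09 × 0.05 × 0.1 × 0.07 = 7.62615 kcal/m²
Total at Tawny owl: 154.354356 + 7.62615 = 161.980506 kcal/m²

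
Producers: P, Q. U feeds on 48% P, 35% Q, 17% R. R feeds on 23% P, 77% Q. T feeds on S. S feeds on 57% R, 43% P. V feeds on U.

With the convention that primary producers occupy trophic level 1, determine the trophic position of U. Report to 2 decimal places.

R: 1 + (0.23×1 + 0.77×1) = 2
S: 1 + (0.57×2 + 0.43×1) = 2.57
T: 1 + 2.57 = 3.57
U: 1 + (0.48×1 + 0.35×1 + 0.17×2) = 2.17
V: 1 + 2.17 = 3.17

2.17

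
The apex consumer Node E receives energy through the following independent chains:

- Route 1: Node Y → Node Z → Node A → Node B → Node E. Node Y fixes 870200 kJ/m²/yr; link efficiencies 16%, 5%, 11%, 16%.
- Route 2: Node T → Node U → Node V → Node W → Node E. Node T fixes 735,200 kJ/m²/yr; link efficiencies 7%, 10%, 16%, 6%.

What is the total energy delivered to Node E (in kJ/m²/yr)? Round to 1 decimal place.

Route 1: 870200 × 0.16 × 0.05 × 0.11 × 0.16 = 122.52416 kJ/m²/yr
Route 2: 735200 × 0.07 × 0.1 × 0.16 × 0.06 = 49.40544 kJ/m²/yr
Total at Node E: 122.52416 + 49.40544 = 171.9296 kJ/m²/yr

171.9 kJ/m²/yr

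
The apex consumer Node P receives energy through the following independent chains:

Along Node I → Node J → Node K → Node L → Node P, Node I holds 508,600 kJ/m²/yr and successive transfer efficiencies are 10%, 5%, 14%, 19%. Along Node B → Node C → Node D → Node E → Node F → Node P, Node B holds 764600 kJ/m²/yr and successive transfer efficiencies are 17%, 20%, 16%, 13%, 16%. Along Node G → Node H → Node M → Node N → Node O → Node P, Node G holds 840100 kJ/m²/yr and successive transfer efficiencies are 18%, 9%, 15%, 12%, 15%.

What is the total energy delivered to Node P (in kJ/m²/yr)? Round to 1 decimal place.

Via Node I: 508600 × 0.1 × 0.05 × 0.14 × 0.19 = 67.6438 kJ/m²/yr
Via Node B: 764600 × 0.17 × 0.2 × 0.16 × 0.13 × 0.16 = 86.5160192 kJ/m²/yr
Via Node G: 840100 × 0.18 × 0.09 × 0.15 × 0.12 × 0.15 = 36.745974 kJ/m²/yr
Total at Node P: 67.6438 + 86.5160192 + 36.745974 = 190.9057932 kJ/m²/yr

190.9 kJ/m²/yr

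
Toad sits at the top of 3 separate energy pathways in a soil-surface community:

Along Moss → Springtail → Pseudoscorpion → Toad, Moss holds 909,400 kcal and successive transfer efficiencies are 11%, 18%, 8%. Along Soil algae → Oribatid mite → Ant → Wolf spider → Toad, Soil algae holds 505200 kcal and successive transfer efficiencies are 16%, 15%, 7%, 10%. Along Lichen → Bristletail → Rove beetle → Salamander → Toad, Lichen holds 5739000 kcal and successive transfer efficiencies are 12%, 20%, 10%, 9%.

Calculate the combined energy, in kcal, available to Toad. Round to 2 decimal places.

Via Moss: 909400 × 0.11 × 0.18 × 0.08 = 1440.4896 kcal
Via Soil algae: 505200 × 0.16 × 0.15 × 0.07 × 0.1 = 84.8736 kcal
Via Lichen: 5739000 × 0.12 × 0.2 × 0.1 × 0.09 = 1239.624 kcal
Total at Toad: 1440.4896 + 84.8736 + 1239.624 = 2764.9872 kcal

2764.99 kcal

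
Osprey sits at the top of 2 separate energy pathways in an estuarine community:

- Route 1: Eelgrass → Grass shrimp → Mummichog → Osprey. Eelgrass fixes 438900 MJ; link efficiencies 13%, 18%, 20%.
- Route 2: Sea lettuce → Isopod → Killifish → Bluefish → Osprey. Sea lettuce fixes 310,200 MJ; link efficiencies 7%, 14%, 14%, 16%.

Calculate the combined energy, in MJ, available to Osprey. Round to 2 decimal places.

Route 1: 438900 × 0.13 × 0.18 × 0.2 = 2054.052 MJ
Route 2: 310200 × 0.07 × 0.14 × 0.14 × 0.16 = 68.095104 MJ
Total at Osprey: 2054.052 + 68.095104 = 2122.147104 MJ

2122.15 MJ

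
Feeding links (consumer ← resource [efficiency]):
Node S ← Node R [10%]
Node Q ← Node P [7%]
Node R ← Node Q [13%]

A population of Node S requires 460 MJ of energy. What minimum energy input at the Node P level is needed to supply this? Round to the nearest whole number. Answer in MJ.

Cumulative transfer efficiency: 0.07 × 0.13 × 0.1 = 0.00091
Node P energy = 460 / 0.00091 = 505495 MJ

505495 MJ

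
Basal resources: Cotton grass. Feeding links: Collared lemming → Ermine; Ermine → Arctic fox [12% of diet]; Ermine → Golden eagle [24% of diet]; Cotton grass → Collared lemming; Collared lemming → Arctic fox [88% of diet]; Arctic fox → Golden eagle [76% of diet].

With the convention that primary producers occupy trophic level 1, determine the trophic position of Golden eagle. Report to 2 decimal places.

4.09

Collared lemming: 1 + 1 = 2
Ermine: 1 + 2 = 3
Arctic fox: 1 + (0.88×2 + 0.12×3) = 3.12
Golden eagle: 1 + (0.76×3.12 + 0.24×3) = 4.0912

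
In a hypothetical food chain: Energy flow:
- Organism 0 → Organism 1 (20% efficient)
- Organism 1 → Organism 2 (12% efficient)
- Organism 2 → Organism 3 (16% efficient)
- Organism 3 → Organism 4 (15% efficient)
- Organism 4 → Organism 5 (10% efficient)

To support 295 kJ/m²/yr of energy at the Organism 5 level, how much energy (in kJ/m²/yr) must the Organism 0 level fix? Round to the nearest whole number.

Cumulative transfer efficiency: 0.2 × 0.12 × 0.16 × 0.15 × 0.1 = 0.0000576
Organism 0 energy = 295 / 0.0000576 = 5121528 kJ/m²/yr

5121528 kJ/m²/yr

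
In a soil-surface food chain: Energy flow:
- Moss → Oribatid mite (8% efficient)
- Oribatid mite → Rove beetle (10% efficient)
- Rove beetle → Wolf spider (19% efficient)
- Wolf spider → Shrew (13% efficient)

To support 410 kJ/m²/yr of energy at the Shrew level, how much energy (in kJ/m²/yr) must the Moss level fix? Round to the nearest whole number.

Cumulative transfer efficiency: 0.08 × 0.1 × 0.19 × 0.13 = 0.0001976
Moss energy = 410 / 0.0001976 = 2074899 kJ/m²/yr

2074899 kJ/m²/yr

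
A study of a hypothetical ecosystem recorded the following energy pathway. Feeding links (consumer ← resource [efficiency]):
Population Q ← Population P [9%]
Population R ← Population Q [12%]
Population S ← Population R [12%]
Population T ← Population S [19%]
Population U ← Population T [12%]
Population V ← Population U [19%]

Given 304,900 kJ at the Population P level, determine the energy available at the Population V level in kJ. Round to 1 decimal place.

Population Q: 304900 × 0.09 = 27441 kJ
Population R: 27441 × 0.12 = 3292.92 kJ
Population S: 3292.92 × 0.12 = 395.1504 kJ
Population T: 395.1504 × 0.19 = 75.078576 kJ
Population U: 75.078576 × 0.12 = 9.00942912 kJ
Population V: 9.00942912 × 0.19 = 1.7117915328 kJ

1.7 kJ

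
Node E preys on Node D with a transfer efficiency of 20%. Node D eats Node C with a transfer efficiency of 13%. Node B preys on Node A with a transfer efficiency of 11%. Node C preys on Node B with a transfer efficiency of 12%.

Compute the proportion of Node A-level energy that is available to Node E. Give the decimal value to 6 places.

0.000343

Product of link efficiencies: 0.11 × 0.12 × 0.13 × 0.2 = 0.0003432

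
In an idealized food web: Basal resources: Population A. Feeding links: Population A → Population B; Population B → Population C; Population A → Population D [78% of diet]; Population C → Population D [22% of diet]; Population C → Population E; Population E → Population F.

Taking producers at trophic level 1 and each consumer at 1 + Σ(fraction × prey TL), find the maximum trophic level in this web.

5

Population B: 1 + 1 = 2
Population C: 1 + 2 = 3
Population D: 1 + (0.78×1 + 0.22×3) = 2.44
Population E: 1 + 3 = 4
Population F: 1 + 4 = 5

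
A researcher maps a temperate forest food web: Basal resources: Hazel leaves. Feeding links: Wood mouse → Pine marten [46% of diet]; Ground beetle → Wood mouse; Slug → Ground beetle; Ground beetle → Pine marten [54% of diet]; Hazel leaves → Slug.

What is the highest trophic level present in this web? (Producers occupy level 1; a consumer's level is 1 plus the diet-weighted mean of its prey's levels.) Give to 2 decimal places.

Slug: 1 + 1 = 2
Ground beetle: 1 + 2 = 3
Wood mouse: 1 + 3 = 4
Pine marten: 1 + (0.46×4 + 0.54×3) = 4.46

4.46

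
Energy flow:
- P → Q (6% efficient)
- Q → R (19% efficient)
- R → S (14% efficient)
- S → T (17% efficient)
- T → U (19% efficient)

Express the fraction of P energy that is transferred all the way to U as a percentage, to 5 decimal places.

0.00516%

Product of link efficiencies: 0.06 × 0.19 × 0.14 × 0.17 × 0.19 = 0.0000515508
As a percentage: 0.0000515508 × 100 = 0.00516%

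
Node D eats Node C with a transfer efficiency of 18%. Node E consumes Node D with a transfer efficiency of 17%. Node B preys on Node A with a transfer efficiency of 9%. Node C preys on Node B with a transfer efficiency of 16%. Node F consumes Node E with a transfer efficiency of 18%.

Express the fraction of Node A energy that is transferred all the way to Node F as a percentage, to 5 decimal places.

0.00793%

Product of link efficiencies: 0.09 × 0.16 × 0.18 × 0.17 × 0.18 = 0.0000793152
As a percentage: 0.0000793152 × 100 = 0.00793%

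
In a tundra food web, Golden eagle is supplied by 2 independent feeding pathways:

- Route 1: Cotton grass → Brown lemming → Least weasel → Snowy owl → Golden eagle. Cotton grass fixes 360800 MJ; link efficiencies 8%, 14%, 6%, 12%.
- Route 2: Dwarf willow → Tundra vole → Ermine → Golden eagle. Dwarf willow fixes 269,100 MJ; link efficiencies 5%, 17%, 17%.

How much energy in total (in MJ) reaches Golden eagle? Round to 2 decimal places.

Route 1: 360800 × 0.08 × 0.14 × 0.06 × 0.12 = 29.094912 MJ
Route 2: 269100 × 0.05 × 0.17 × 0.17 = 388.8495 MJ
Total at Golden eagle: 29.094912 + 388.8495 = 417.944412 MJ

417.94 MJ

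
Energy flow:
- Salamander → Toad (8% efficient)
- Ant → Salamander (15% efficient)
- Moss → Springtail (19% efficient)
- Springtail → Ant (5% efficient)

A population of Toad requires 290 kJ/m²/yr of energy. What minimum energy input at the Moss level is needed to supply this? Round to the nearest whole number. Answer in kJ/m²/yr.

2543860 kJ/m²/yr

Cumulative transfer efficiency: 0.19 × 0.05 × 0.15 × 0.08 = 0.000114
Moss energy = 290 / 0.000114 = 2543860 kJ/m²/yr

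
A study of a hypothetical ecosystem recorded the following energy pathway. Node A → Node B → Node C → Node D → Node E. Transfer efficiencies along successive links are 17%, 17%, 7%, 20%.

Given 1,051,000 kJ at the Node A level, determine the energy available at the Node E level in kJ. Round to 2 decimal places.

425.23 kJ

Node B: 1051000 × 0.17 = 178670 kJ
Node C: 178670 × 0.17 = 30373.9 kJ
Node D: 30373.9 × 0.07 = 2126.173 kJ
Node E: 2126.173 × 0.2 = 425.2346 kJ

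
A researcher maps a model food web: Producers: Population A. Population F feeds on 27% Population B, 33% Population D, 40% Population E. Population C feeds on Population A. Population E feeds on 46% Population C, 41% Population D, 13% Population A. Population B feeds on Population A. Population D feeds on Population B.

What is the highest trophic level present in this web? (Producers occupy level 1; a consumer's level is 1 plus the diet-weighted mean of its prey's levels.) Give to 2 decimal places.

Population B: 1 + 1 = 2
Population C: 1 + 1 = 2
Population D: 1 + 2 = 3
Population E: 1 + (0.46×2 + 0.41×3 + 0.13×1) = 3.28
Population F: 1 + (0.27×2 + 0.33×3 + 0.4×3.28) = 3.842

3.84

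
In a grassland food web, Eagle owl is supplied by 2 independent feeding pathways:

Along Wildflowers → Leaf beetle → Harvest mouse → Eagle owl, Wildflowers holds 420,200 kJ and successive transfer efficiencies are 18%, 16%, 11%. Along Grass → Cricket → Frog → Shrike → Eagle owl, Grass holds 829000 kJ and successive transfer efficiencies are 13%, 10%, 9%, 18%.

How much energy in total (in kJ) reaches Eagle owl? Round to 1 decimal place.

1505.8 kJ

Via Wildflowers: 420200 × 0.18 × 0.16 × 0.11 = 1331.1936 kJ
Via Grass: 829000 × 0.13 × 0.1 × 0.09 × 0.18 = 174.5874 kJ
Total at Eagle owl: 1331.1936 + 174.5874 = 1505.781 kJ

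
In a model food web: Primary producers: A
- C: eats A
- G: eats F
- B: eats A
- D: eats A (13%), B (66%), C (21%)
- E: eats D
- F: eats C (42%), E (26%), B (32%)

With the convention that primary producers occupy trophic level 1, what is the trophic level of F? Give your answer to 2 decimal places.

3.49

B: 1 + 1 = 2
C: 1 + 1 = 2
D: 1 + (0.13×1 + 0.66×2 + 0.21×2) = 2.87
E: 1 + 2.87 = 3.87
F: 1 + (0.42×2 + 0.26×3.87 + 0.32×2) = 3.4862
G: 1 + 3.4862 = 4.4862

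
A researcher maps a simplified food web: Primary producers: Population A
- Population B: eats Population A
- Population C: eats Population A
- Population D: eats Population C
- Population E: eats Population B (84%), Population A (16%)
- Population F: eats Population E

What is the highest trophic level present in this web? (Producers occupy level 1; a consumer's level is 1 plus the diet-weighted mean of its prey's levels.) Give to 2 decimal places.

Population B: 1 + 1 = 2
Population C: 1 + 1 = 2
Population D: 1 + 2 = 3
Population E: 1 + (0.84×2 + 0.16×1) = 2.84
Population F: 1 + 2.84 = 3.84

3.84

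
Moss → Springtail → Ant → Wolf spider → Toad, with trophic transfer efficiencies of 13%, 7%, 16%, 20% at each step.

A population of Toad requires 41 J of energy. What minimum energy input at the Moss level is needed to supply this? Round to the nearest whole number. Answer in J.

Cumulative transfer efficiency: 0.13 × 0.07 × 0.16 × 0.2 = 0.0002912
Moss energy = 41 / 0.0002912 = 140797 J

140797 J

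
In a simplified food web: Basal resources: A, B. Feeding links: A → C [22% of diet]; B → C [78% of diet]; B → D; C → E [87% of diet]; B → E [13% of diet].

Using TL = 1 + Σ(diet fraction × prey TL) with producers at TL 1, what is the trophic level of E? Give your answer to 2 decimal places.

C: 1 + (0.22×1 + 0.78×1) = 2
D: 1 + 1 = 2
E: 1 + (0.87×2 + 0.13×1) = 2.87

2.87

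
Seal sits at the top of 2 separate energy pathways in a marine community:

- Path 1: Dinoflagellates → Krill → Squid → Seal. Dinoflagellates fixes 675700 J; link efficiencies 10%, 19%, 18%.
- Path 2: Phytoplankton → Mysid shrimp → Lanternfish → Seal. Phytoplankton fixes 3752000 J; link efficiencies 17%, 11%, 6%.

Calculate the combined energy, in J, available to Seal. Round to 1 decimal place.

6520.6 J

Path 1: 675700 × 0.1 × 0.19 × 0.18 = 2310.894 J
Path 2: 3752000 × 0.17 × 0.11 × 0.06 = 4209.744 J
Total at Seal: 2310.894 + 4209.744 = 6520.638 J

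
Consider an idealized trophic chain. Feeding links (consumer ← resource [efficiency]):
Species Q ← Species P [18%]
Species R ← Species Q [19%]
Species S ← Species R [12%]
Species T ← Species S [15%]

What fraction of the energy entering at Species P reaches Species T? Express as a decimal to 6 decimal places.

0.000616

Product of link efficiencies: 0.18 × 0.19 × 0.12 × 0.15 = 0.0006156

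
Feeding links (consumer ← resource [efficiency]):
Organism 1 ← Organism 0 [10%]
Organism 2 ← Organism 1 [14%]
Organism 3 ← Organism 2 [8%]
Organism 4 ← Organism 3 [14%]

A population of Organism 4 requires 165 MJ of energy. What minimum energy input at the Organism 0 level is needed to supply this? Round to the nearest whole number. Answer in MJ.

Cumulative transfer efficiency: 0.1 × 0.14 × 0.08 × 0.14 = 0.0001568
Organism 0 energy = 165 / 0.0001568 = 1052296 MJ

1052296 MJ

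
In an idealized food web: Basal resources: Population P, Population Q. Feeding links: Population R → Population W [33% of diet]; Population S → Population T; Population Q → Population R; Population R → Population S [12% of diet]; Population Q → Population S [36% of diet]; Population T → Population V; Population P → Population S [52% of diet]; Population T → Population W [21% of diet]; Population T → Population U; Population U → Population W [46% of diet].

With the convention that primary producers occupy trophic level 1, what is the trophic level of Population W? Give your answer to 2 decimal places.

Population R: 1 + 1 = 2
Population S: 1 + (0.52×1 + 0.12×2 + 0.36×1) = 2.12
Population T: 1 + 2.12 = 3.12
Population U: 1 + 3.12 = 4.12
Population V: 1 + 3.12 = 4.12
Population W: 1 + (0.33×2 + 0.46×4.12 + 0.21×3.12) = 4.2104

4.21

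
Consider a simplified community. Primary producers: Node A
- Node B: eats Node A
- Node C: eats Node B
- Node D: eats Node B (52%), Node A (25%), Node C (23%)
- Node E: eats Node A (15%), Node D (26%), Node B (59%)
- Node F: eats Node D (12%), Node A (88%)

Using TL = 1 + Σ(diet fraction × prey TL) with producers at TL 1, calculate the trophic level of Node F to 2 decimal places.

2.24

Node B: 1 + 1 = 2
Node C: 1 + 2 = 3
Node D: 1 + (0.52×2 + 0.25×1 + 0.23×3) = 2.98
Node E: 1 + (0.15×1 + 0.26×2.98 + 0.59×2) = 3.1048
Node F: 1 + (0.12×2.98 + 0.88×1) = 2.2376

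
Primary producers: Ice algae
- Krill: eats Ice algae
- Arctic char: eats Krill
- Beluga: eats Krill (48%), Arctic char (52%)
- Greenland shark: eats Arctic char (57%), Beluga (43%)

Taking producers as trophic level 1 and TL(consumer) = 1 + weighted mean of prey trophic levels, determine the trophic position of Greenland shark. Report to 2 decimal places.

4.22

Krill: 1 + 1 = 2
Arctic char: 1 + 2 = 3
Beluga: 1 + (0.48×2 + 0.52×3) = 3.52
Greenland shark: 1 + (0.57×3 + 0.43×3.52) = 4.2236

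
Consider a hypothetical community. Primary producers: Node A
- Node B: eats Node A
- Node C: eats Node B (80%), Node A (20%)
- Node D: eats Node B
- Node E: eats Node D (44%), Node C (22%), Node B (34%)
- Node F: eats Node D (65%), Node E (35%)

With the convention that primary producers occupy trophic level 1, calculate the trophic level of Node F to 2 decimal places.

4.22

Node B: 1 + 1 = 2
Node C: 1 + (0.8×2 + 0.2×1) = 2.8
Node D: 1 + 2 = 3
Node E: 1 + (0.44×3 + 0.22×2.8 + 0.34×2) = 3.616
Node F: 1 + (0.65×3 + 0.35×3.616) = 4.2156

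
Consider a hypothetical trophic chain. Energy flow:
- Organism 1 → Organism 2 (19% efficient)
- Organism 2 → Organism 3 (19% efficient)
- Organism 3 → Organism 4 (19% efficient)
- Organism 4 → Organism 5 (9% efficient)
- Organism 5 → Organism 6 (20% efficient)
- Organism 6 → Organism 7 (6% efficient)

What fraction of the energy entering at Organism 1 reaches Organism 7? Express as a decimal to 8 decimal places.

Product of link efficiencies: 0.19 × 0.19 × 0.19 × 0.09 × 0.2 × 0.06 = 0.00000740772

0.00000741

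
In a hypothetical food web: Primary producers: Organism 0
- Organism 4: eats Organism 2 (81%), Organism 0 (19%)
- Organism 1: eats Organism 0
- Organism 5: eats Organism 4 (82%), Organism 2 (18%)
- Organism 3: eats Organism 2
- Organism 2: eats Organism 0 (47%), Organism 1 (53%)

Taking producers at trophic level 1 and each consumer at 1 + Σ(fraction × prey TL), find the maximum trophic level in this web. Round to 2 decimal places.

4.11

Organism 1: 1 + 1 = 2
Organism 2: 1 + (0.47×1 + 0.53×2) = 2.53
Organism 3: 1 + 2.53 = 3.53
Organism 4: 1 + (0.81×2.53 + 0.19×1) = 3.2393
Organism 5: 1 + (0.82×3.2393 + 0.18×2.53) = 4.111626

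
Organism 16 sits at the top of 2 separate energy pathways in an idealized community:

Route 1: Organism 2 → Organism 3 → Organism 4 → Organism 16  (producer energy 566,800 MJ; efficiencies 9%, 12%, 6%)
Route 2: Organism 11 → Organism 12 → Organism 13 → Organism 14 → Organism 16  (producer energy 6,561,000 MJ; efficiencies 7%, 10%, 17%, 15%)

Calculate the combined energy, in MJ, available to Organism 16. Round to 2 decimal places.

Route 1: 566800 × 0.09 × 0.12 × 0.06 = 367.2864 MJ
Route 2: 6561000 × 0.07 × 0.1 × 0.17 × 0.15 = 1171.1385 MJ
Total at Organism 16: 367.2864 + 1171.1385 = 1538.4249 MJ

1538.42 MJ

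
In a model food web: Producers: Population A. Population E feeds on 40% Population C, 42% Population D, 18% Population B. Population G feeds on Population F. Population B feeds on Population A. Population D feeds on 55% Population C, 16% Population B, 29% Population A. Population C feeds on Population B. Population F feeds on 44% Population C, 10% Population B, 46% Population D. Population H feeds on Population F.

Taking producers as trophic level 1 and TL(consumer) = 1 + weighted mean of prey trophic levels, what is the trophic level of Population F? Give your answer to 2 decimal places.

4.02

Population B: 1 + 1 = 2
Population C: 1 + 2 = 3
Population D: 1 + (0.55×3 + 0.16×2 + 0.29×1) = 3.26
Population E: 1 + (0.4×3 + 0.42×3.26 + 0.18×2) = 3.9292
Population F: 1 + (0.44×3 + 0.1×2 + 0.46×3.26) = 4.0196
Population G: 1 + 4.0196 = 5.0196
Population H: 1 + 4.0196 = 5.0196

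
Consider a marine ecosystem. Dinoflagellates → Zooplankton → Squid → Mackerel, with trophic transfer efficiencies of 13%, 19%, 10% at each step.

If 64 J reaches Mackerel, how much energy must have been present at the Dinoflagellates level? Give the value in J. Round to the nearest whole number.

25911 J

Cumulative transfer efficiency: 0.13 × 0.19 × 0.1 = 0.00247
Dinoflagellates energy = 64 / 0.00247 = 25911 J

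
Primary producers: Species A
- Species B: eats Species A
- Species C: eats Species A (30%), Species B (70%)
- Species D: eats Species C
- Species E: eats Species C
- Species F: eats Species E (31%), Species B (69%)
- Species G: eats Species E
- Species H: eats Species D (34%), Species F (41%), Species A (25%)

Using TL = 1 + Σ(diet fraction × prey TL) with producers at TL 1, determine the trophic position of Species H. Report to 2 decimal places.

Species B: 1 + 1 = 2
Species C: 1 + (0.3×1 + 0.7×2) = 2.7
Species D: 1 + 2.7 = 3.7
Species E: 1 + 2.7 = 3.7
Species F: 1 + (0.31×3.7 + 0.69×2) = 3.527
Species G: 1 + 3.7 = 4.7
Species H: 1 + (0.34×3.7 + 0.41×3.527 + 0.25×1) = 3.95407

3.95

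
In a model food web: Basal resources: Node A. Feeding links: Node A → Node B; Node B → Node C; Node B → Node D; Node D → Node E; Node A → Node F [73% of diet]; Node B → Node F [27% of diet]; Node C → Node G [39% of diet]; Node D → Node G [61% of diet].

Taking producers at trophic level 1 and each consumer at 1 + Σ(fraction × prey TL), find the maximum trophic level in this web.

Node B: 1 + 1 = 2
Node C: 1 + 2 = 3
Node D: 1 + 2 = 3
Node E: 1 + 3 = 4
Node F: 1 + (0.73×1 + 0.27×2) = 2.27
Node G: 1 + (0.39×3 + 0.61×3) = 4

4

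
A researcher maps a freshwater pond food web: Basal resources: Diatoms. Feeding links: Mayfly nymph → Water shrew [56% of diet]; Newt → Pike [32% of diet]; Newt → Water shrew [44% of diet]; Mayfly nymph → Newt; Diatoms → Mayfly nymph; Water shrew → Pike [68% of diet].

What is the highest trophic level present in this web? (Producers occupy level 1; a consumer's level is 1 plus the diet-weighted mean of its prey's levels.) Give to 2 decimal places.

Mayfly nymph: 1 + 1 = 2
Newt: 1 + 2 = 3
Water shrew: 1 + (0.56×2 + 0.44×3) = 3.44
Pike: 1 + (0.68×3.44 + 0.32×3) = 4.2992

4.30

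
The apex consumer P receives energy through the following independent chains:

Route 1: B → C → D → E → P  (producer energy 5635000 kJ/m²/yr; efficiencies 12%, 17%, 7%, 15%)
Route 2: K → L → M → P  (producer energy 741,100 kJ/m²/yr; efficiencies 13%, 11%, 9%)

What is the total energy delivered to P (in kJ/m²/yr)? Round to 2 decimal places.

2160.81 kJ/m²/yr

Route 1: 5635000 × 0.12 × 0.17 × 0.07 × 0.15 = 1207.017 kJ/m²/yr
Route 2: 741100 × 0.13 × 0.11 × 0.09 = 953.7957 kJ/m²/yr
Total at P: 1207.017 + 953.7957 = 2160.8127 kJ/m²/yr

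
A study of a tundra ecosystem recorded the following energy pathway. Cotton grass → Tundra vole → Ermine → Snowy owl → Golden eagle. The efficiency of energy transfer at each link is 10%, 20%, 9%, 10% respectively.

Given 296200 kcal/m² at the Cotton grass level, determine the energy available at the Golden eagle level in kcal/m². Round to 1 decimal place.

53.3 kcal/m²

Tundra vole: 296200 × 0.1 = 29620 kcal/m²
Ermine: 29620 × 0.2 = 5924 kcal/m²
Snowy owl: 5924 × 0.09 = 533.16 kcal/m²
Golden eagle: 533.16 × 0.1 = 53.316 kcal/m²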